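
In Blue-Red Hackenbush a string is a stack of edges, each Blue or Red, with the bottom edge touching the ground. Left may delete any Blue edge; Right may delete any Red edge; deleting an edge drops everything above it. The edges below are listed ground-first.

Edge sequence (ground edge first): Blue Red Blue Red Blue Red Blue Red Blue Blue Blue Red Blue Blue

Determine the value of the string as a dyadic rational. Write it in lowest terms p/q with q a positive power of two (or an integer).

Recurse on prefixes of the 14-edge string Blue Red Blue Red Blue Red Blue Red Blue Blue Blue Red Blue Blue:
v(B) = { 0 | — } → 1
v(BR) = { 0 | 1 } → 1/2
v(BRB) = { 0,1/2 | 1 } → 3/4
v(BRBR) = { 0,1/2 | 3/4,1 } → 5/8
v(BRBRB) = { 0,1/2,5/8 | 3/4,1 } → 11/16
v(BRBRBR) = { 0,1/2,5/8 | 11/16,3/4,1 } → 21/32
v(BRBRBRB) = { 0,1/2,5/8,21/32 | 11/16,3/4,1 } → 43/64
v(BRBRBRBR) = { 0,1/2,5/8,21/32 | 43/64,11/16,3/4,1 } → 85/128
v(BRBRBRBRB) = { 0,1/2,5/8,21/32,85/128 | 43/64,11/16,3/4,1 } → 171/256
v(BRBRBRBRBB) = { 0,1/2,5/8,21/32,85/128,171/256 | 43/64,11/16,3/4,1 } → 343/512
v(BRBRBRBRBBB) = { 0,1/2,5/8,21/32,85/128,171/256,343/512 | 43/64,11/16,3/4,1 } → 687/1024
v(BRBRBRBRBBBR) = { 0,1/2,5/8,21/32,85/128,171/256,343/512 | 687/1024,43/64,11/16,3/4,1 } → 1373/2048
v(BRBRBRBRBBBRB) = { 0,1/2,5/8,21/32,85/128,171/256,343/512,1373/2048 | 687/1024,43/64,11/16,3/4,1 } → 2747/4096
v(BRBRBRBRBBBRBB) = { 0,1/2,5/8,21/32,85/128,171/256,343/512,1373/2048,2747/4096 | 687/1024,43/64,11/16,3/4,1 } → 5495/8192

5495/8192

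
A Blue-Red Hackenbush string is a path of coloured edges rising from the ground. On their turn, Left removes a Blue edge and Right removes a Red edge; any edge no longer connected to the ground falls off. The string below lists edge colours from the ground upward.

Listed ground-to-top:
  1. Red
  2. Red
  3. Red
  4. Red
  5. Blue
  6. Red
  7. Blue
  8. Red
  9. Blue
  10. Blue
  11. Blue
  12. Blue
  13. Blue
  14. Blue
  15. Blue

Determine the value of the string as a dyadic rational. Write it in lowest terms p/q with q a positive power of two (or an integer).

-7425/2048

R: Left { none }, Right { 0 } -> simplest -1
RR: Left { none }, Right { -1 0 } -> simplest -2
RRR: Left { none }, Right { -2 -1 0 } -> simplest -3
RRRR: Left { none }, Right { -3 -2 -1 0 } -> simplest -4
RRRRB: Left { -4 }, Right { -3 -2 -1 0 } -> simplest -7/2
RRRRBR: Left { -4 }, Right { -7/2 -3 -2 -1 0 } -> simplest -15/4
RRRRBRB: Left { -4 -15/4 }, Right { -7/2 -3 -2 -1 0 } -> simplest -29/8
RRRRBRBR: Left { -4 -15/4 }, Right { -29/8 -7/2 -3 -2 -1 0 } -> simplest -59/16
RRRRBRBRB: Left { -4 -15/4 -59/16 }, Right { -29/8 -7/2 -3 -2 -1 0 } -> simplest -117/32
RRRRBRBRBB: Left { -4 -15/4 -59/16 -117/32 }, Right { -29/8 -7/2 -3 -2 -1 0 } -> simplest -233/64
RRRRBRBRBBB: Left { -4 -15/4 -59/16 -117/32 -233/64 }, Right { -29/8 -7/2 -3 -2 -1 0 } -> simplest -465/128
RRRRBRBRBBBB: Left { -4 -15/4 -59/16 -117/32 -233/64 -465/128 }, Right { -29/8 -7/2 -3 -2 -1 0 } -> simplest -929/256
RRRRBRBRBBBBB: Left { -4 -15/4 -59/16 -117/32 -233/64 -465/128 -929/256 }, Right { -29/8 -7/2 -3 -2 -1 0 } -> simplest -1857/512
RRRRBRBRBBBBBB: Left { -4 -15/4 -59/16 -117/32 -233/64 -465/128 -929/256 -1857/512 }, Right { -29/8 -7/2 -3 -2 -1 0 } -> simplest -3713/1024
RRRRBRBRBBBBBBB: Left { -4 -15/4 -59/16 -117/32 -233/64 -465/128 -929/256 -1857/512 -3713/1024 }, Right { -29/8 -7/2 -3 -2 -1 0 } -> simplest -7425/2048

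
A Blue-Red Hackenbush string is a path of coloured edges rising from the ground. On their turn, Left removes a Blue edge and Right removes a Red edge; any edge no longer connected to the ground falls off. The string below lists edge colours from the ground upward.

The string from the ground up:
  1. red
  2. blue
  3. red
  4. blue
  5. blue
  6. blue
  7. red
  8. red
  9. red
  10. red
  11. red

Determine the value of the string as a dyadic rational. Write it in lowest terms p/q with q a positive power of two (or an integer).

edge 1 of 11 (red): {  | 0 } — -1
edge 2 of 11 (blue): { -1 | 0 } — -1/2
edge 3 of 11 (red): { -1 | -1/2, 0 } — -3/4
edge 4 of 11 (blue): { -1, -3/4 | -1/2, 0 } — -5/8
edge 5 of 11 (blue): { -1, -3/4, -5/8 | -1/2, 0 } — -9/16
edge 6 of 11 (blue): { -1, -3/4, -5/8, -9/16 | -1/2, 0 } — -17/32
edge 7 of 11 (red): { -1, -3/4, -5/8, -9/16 | -17/32, -1/2, 0 } — -35/64
edge 8 of 11 (red): { -1, -3/4, -5/8, -9/16 | -35/64, -17/32, -1/2, 0 } — -71/128
edge 9 of 11 (red): { -1, -3/4, -5/8, -9/16 | -71/128, -35/64, -17/32, -1/2, 0 } — -143/256
edge 10 of 11 (red): { -1, -3/4, -5/8, -9/16 | -143/256, -71/128, -35/64, -17/32, -1/2, 0 } — -287/512
edge 11 of 11 (red): { -1, -3/4, -5/8, -9/16 | -287/512, -143/256, -71/128, -35/64, -17/32, -1/2, 0 } — -575/1024

-575/1024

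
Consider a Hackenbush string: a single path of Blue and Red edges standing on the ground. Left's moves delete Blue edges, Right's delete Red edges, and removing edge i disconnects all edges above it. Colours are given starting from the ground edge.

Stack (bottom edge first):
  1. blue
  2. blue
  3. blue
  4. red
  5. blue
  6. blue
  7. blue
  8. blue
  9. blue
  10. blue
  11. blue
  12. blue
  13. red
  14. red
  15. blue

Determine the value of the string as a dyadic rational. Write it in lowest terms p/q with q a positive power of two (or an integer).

Recurse on prefixes of the 15-edge string blue blue blue red blue blue blue blue blue blue blue blue red red blue:
b: Left { 0 }, Right { none } — simplest 1
bb: Left { 0; 1 }, Right { none } — simplest 2
bbb: Left { 0; 1; 2 }, Right { none } — simplest 3
bbbr: Left { 0; 1; 2 }, Right { 3 } — simplest 5/2
bbbrb: Left { 0; 1; 2; 5/2 }, Right { 3 } — simplest 11/4
bbbrbb: Left { 0; 1; 2; 5/2; 11/4 }, Right { 3 } — simplest 23/8
bbbrbbb: Left { 0; 1; 2; 5/2; 11/4; 23/8 }, Right { 3 } — simplest 47/16
bbbrbbbb: Left { 0; 1; 2; 5/2; 11/4; 23/8; 47/16 }, Right { 3 } — simplest 95/32
bbbrbbbbb: Left { 0; 1; 2; 5/2; 11/4; 23/8; 47/16; 95/32 }, Right { 3 } — simplest 191/64
bbbrbbbbbb: Left { 0; 1; 2; 5/2; 11/4; 23/8; 47/16; 95/32; 191/64 }, Right { 3 } — simplest 383/128
bbbrbbbbbbb: Left { 0; 1; 2; 5/2; 11/4; 23/8; 47/16; 95/32; 191/64; 383/128 }, Right { 3 } — simplest 767/256
bbbrbbbbbbbb: Left { 0; 1; 2; 5/2; 11/4; 23/8; 47/16; 95/32; 191/64; 383/128; 767/256 }, Right { 3 } — simplest 1535/512
bbbrbbbbbbbbr: Left { 0; 1; 2; 5/2; 11/4; 23/8; 47/16; 95/32; 191/64; 383/128; 767/256 }, Right { 1535/512; 3 } — simplest 3069/1024
bbbrbbbbbbbbrr: Left { 0; 1; 2; 5/2; 11/4; 23/8; 47/16; 95/32; 191/64; 383/128; 767/256 }, Right { 3069/1024; 1535/512; 3 } — simplest 6137/2048
bbbrbbbbbbbbrrb: Left { 0; 1; 2; 5/2; 11/4; 23/8; 47/16; 95/32; 191/64; 383/128; 767/256; 6137/2048 }, Right { 3069/1024; 1535/512; 3 } — simplest 12275/4096

12275/4096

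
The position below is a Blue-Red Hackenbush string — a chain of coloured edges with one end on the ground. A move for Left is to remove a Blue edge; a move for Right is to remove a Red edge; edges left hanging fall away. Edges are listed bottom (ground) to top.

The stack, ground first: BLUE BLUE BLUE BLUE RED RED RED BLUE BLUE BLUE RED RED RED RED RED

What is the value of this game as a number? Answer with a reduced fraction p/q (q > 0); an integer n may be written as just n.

Prefix values for BLUE BLUE BLUE BLUE RED RED RED BLUE BLUE BLUE RED RED RED RED RED via {L|R} + simplicity:
B: Left { 0 }, Right { — } => simplest 1
BB: Left { 0 1 }, Right { — } => simplest 2
BBB: Left { 0 1 2 }, Right { — } => simplest 3
BBBB: Left { 0 1 2 3 }, Right { — } => simplest 4
BBBBR: Left { 0 1 2 3 }, Right { 4 } => simplest 7/2
BBBBRR: Left { 0 1 2 3 }, Right { 7/2 4 } => simplest 13/4
BBBBRRR: Left { 0 1 2 3 }, Right { 13/4 7/2 4 } => simplest 25/8
BBBBRRRB: Left { 0 1 2 3 25/8 }, Right { 13/4 7/2 4 } => simplest 51/16
BBBBRRRBB: Left { 0 1 2 3 25/8 51/16 }, Right { 13/4 7/2 4 } => simplest 103/32
BBBBRRRBBB: Left { 0 1 2 3 25/8 51/16 103/32 }, Right { 13/4 7/2 4 } => simplest 207/64
BBBBRRRBBBR: Left { 0 1 2 3 25/8 51/16 103/32 }, Right { 207/64 13/4 7/2 4 } => simplest 413/128
BBBBRRRBBBRR: Left { 0 1 2 3 25/8 51/16 103/32 }, Right { 413/128 207/64 13/4 7/2 4 } => simplest 825/256
BBBBRRRBBBRRR: Left { 0 1 2 3 25/8 51/16 103/32 }, Right { 825/256 413/128 207/64 13/4 7/2 4 } => simplest 1649/512
BBBBRRRBBBRRRR: Left { 0 1 2 3 25/8 51/16 103/32 }, Right { 1649/512 825/256 413/128 207/64 13/4 7/2 4 } => simplest 3297/1024
BBBBRRRBBBRRRRR: Left { 0 1 2 3 25/8 51/16 103/32 }, Right { 3297/1024 1649/512 825/256 413/128 207/64 13/4 7/2 4 } => simplest 6593/2048

6593/2048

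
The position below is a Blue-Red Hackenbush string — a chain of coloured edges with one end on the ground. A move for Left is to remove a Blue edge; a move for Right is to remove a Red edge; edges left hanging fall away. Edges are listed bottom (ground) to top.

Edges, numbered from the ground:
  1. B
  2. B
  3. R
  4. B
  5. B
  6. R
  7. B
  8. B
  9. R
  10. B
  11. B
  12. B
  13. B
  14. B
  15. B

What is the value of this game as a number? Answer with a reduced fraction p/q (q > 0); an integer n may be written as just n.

15231/8192

Prefix values for B B R B B R B B R B B B B B B via {L|R} + simplicity:
G(B) = { 0 | · } ⇒ 1
G(BB) = { 0, 1 | · } ⇒ 2
G(BBR) = { 0, 1 | 2 } ⇒ 3/2
G(BBRB) = { 0, 1, 3/2 | 2 } ⇒ 7/4
G(BBRBB) = { 0, 1, 3/2, 7/4 | 2 } ⇒ 15/8
G(BBRBBR) = { 0, 1, 3/2, 7/4 | 15/8, 2 } ⇒ 29/16
G(BBRBBRB) = { 0, 1, 3/2, 7/4, 29/16 | 15/8, 2 } ⇒ 59/32
G(BBRBBRBB) = { 0, 1, 3/2, 7/4, 29/16, 59/32 | 15/8, 2 } ⇒ 119/64
G(BBRBBRBBR) = { 0, 1, 3/2, 7/4, 29/16, 59/32 | 119/64, 15/8, 2 } ⇒ 237/128
G(BBRBBRBBRB) = { 0, 1, 3/2, 7/4, 29/16, 59/32, 237/128 | 119/64, 15/8, 2 } ⇒ 475/256
G(BBRBBRBBRBB) = { 0, 1, 3/2, 7/4, 29/16, 59/32, 237/128, 475/256 | 119/64, 15/8, 2 } ⇒ 951/512
G(BBRBBRBBRBBB) = { 0, 1, 3/2, 7/4, 29/16, 59/32, 237/128, 475/256, 951/512 | 119/64, 15/8, 2 } ⇒ 1903/1024
G(BBRBBRBBRBBBB) = { 0, 1, 3/2, 7/4, 29/16, 59/32, 237/128, 475/256, 951/512, 1903/1024 | 119/64, 15/8, 2 } ⇒ 3807/2048
G(BBRBBRBBRBBBBB) = { 0, 1, 3/2, 7/4, 29/16, 59/32, 237/128, 475/256, 951/512, 1903/1024, 3807/2048 | 119/64, 15/8, 2 } ⇒ 7615/4096
G(BBRBBRBBRBBBBBB) = { 0, 1, 3/2, 7/4, 29/16, 59/32, 237/128, 475/256, 951/512, 1903/1024, 3807/2048, 7615/4096 | 119/64, 15/8, 2 } ⇒ 15231/8192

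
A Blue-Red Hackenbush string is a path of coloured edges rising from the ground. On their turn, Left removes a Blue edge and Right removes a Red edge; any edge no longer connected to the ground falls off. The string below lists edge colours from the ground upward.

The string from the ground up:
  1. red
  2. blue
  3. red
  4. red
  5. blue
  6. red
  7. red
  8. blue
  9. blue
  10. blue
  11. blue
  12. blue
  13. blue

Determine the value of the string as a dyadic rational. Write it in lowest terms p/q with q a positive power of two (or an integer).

step 1: add red to get r; options L={ — } R={ 0 } → -1
step 2: add blue to get rb; options L={ -1 } R={ 0 } → -1/2
step 3: add red to get rbr; options L={ -1 } R={ -1/2,0 } → -3/4
step 4: add red to get rbrr; options L={ -1 } R={ -3/4,-1/2,0 } → -7/8
step 5: add blue to get rbrrb; options L={ -1,-7/8 } R={ -3/4,-1/2,0 } → -13/16
step 6: add red to get rbrrbr; options L={ -1,-7/8 } R={ -13/16,-3/4,-1/2,0 } → -27/32
step 7: add red to get rbrrbrr; options L={ -1,-7/8 } R={ -27/32,-13/16,-3/4,-1/2,0 } → -55/64
step 8: add blue to get rbrrbrrb; options L={ -1,-7/8,-55/64 } R={ -27/32,-13/16,-3/4,-1/2,0 } → -109/128
step 9: add blue to get rbrrbrrbb; options L={ -1,-7/8,-55/64,-109/128 } R={ -27/32,-13/16,-3/4,-1/2,0 } → -217/256
step 10: add blue to get rbrrbrrbbb; options L={ -1,-7/8,-55/64,-109/128,-217/256 } R={ -27/32,-13/16,-3/4,-1/2,0 } → -433/512
step 11: add blue to get rbrrbrrbbbb; options L={ -1,-7/8,-55/64,-109/128,-217/256,-433/512 } R={ -27/32,-13/16,-3/4,-1/2,0 } → -865/1024
step 12: add blue to get rbrrbrrbbbbb; options L={ -1,-7/8,-55/64,-109/128,-217/256,-433/512,-865/1024 } R={ -27/32,-13/16,-3/4,-1/2,0 } → -1729/2048
step 13: add blue to get rbrrbrrbbbbbb; options L={ -1,-7/8,-55/64,-109/128,-217/256,-433/512,-865/1024,-1729/2048 } R={ -27/32,-13/16,-3/4,-1/2,0 } → -3457/4096

-3457/4096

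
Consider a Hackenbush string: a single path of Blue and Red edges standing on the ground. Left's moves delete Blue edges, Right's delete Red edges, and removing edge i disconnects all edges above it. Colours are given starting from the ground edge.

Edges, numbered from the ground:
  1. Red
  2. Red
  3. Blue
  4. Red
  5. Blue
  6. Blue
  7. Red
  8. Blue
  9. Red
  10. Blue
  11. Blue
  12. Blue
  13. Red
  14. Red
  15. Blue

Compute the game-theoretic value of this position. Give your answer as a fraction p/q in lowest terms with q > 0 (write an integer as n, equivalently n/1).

1 of 15 · R · max L −∞ · min R 0 ⇒ -1
2 of 15 · RR · max L −∞ · min R -1 ⇒ -2
3 of 15 · RRB · max L -2 · min R -1 ⇒ -3/2
4 of 15 · RRBR · max L -2 · min R -3/2 ⇒ -7/4
5 of 15 · RRBRB · max L -7/4 · min R -3/2 ⇒ -13/8
6 of 15 · RRBRBB · max L -13/8 · min R -3/2 ⇒ -25/16
7 of 15 · RRBRBBR · max L -13/8 · min R -25/16 ⇒ -51/32
8 of 15 · RRBRBBRB · max L -51/32 · min R -25/16 ⇒ -101/64
9 of 15 · RRBRBBRBR · max L -51/32 · min R -101/64 ⇒ -203/128
10 of 15 · RRBRBBRBRB · max L -203/128 · min R -101/64 ⇒ -405/256
11 of 15 · RRBRBBRBRBB · max L -405/256 · min R -101/64 ⇒ -809/512
12 of 15 · RRBRBBRBRBBB · max L -809/512 · min R -101/64 ⇒ -1617/1024
13 of 15 · RRBRBBRBRBBBR · max L -809/512 · min R -1617/1024 ⇒ -3235/2048
14 of 15 · RRBRBBRBRBBBRR · max L -809/512 · min R -3235/2048 ⇒ -6471/4096
15 of 15 · RRBRBBRBRBBBRRB · max L -6471/4096 · min R -3235/2048 ⇒ -12941/8192

-12941/8192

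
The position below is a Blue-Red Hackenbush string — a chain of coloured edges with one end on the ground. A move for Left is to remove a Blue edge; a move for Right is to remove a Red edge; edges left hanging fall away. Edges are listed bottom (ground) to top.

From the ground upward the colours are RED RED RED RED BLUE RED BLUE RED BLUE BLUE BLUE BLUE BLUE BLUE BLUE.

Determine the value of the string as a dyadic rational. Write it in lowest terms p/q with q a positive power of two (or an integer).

step 1: add RED to get R; options L={ · } R={ 0 } gives -1
step 2: add RED to get RR; options L={ · } R={ -1, 0 } gives -2
step 3: add RED to get RRR; options L={ · } R={ -2, -1, 0 } gives -3
step 4: add RED to get RRRR; options L={ · } R={ -3, -2, -1, 0 } gives -4
step 5: add BLUE to get RRRRB; options L={ -4 } R={ -3, -2, -1, 0 } gives -7/2
step 6: add RED to get RRRRBR; options L={ -4 } R={ -7/2, -3, -2, -1, 0 } gives -15/4
step 7: add BLUE to get RRRRBRB; options L={ -4, -15/4 } R={ -7/2, -3, -2, -1, 0 } gives -29/8
step 8: add RED to get RRRRBRBR; options L={ -4, -15/4 } R={ -29/8, -7/2, -3, -2, -1, 0 } gives -59/16
step 9: add BLUE to get RRRRBRBRB; options L={ -4, -15/4, -59/16 } R={ -29/8, -7/2, -3, -2, -1, 0 } gives -117/32
step 10: add BLUE to get RRRRBRBRBB; options L={ -4, -15/4, -59/16, -117/32 } R={ -29/8, -7/2, -3, -2, -1, 0 } gives -233/64
step 11: add BLUE to get RRRRBRBRBBB; options L={ -4, -15/4, -59/16, -117/32, -233/64 } R={ -29/8, -7/2, -3, -2, -1, 0 } gives -465/128
step 12: add BLUE to get RRRRBRBRBBBB; options L={ -4, -15/4, -59/16, -117/32, -233/64, -465/128 } R={ -29/8, -7/2, -3, -2, -1, 0 } gives -929/256
step 13: add BLUE to get RRRRBRBRBBBBB; options L={ -4, -15/4, -59/16, -117/32, -233/64, -465/128, -929/256 } R={ -29/8, -7/2, -3, -2, -1, 0 } gives -1857/512
step 14: add BLUE to get RRRRBRBRBBBBBB; options L={ -4, -15/4, -59/16, -117/32, -233/64, -465/128, -929/256, -1857/512 } R={ -29/8, -7/2, -3, -2, -1, 0 } gives -3713/1024
step 15: add BLUE to get RRRRBRBRBBBBBBB; options L={ -4, -15/4, -59/16, -117/32, -233/64, -465/128, -929/256, -1857/512, -3713/1024 } R={ -29/8, -7/2, -3, -2, -1, 0 } gives -7425/2048

-7425/2048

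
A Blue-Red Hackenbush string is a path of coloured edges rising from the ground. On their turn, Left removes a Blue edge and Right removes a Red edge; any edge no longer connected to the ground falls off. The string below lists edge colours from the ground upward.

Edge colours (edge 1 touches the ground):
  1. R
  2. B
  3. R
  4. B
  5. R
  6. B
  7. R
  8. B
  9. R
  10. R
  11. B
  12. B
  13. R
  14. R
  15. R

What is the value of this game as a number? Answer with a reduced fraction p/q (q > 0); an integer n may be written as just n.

-10959/16384

Build G(s[:k]) for k = 1..15, string s = R B R B R B R B R R B B R R R.
edge 1 of 15 (R): { (no moves) | 0 } so -1
edge 2 of 15 (B): { -1 | 0 } so -1/2
edge 3 of 15 (R): { -1 | -1/2 0 } so -3/4
edge 4 of 15 (B): { -1 -3/4 | -1/2 0 } so -5/8
edge 5 of 15 (R): { -1 -3/4 | -5/8 -1/2 0 } so -11/16
edge 6 of 15 (B): { -1 -3/4 -11/16 | -5/8 -1/2 0 } so -21/32
edge 7 of 15 (R): { -1 -3/4 -11/16 | -21/32 -5/8 -1/2 0 } so -43/64
edge 8 of 15 (B): { -1 -3/4 -11/16 -43/64 | -21/32 -5/8 -1/2 0 } so -85/128
edge 9 of 15 (R): { -1 -3/4 -11/16 -43/64 | -85/128 -21/32 -5/8 -1/2 0 } so -171/256
edge 10 of 15 (R): { -1 -3/4 -11/16 -43/64 | -171/256 -85/128 -21/32 -5/8 -1/2 0 } so -343/512
edge 11 of 15 (B): { -1 -3/4 -11/16 -43/64 -343/512 | -171/256 -85/128 -21/32 -5/8 -1/2 0 } so -685/1024
edge 12 of 15 (B): { -1 -3/4 -11/16 -43/64 -343/512 -685/1024 | -171/256 -85/128 -21/32 -5/8 -1/2 0 } so -1369/2048
edge 13 of 15 (R): { -1 -3/4 -11/16 -43/64 -343/512 -685/1024 | -1369/2048 -171/256 -85/128 -21/32 -5/8 -1/2 0 } so -2739/4096
edge 14 of 15 (R): { -1 -3/4 -11/16 -43/64 -343/512 -685/1024 | -2739/4096 -1369/2048 -171/256 -85/128 -21/32 -5/8 -1/2 0 } so -5479/8192
edge 15 of 15 (R): { -1 -3/4 -11/16 -43/64 -343/512 -685/1024 | -5479/8192 -2739/4096 -1369/2048 -171/256 -85/128 -21/32 -5/8 -1/2 0 } so -10959/16384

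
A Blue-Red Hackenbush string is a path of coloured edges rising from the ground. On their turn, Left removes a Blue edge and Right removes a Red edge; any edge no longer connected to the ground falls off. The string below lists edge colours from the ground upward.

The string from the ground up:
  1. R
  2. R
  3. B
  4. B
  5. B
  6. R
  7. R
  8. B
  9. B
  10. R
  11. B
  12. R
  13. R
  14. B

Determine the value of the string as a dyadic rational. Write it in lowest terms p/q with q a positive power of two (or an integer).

R: Left { none }, Right { 0 } gives simplest -1
RR: Left { none }, Right { -1, 0 } gives simplest -2
RRB: Left { -2 }, Right { -1, 0 } gives simplest -3/2
RRBB: Left { -2, -3/2 }, Right { -1, 0 } gives simplest -5/4
RRBBB: Left { -2, -3/2, -5/4 }, Right { -1, 0 } gives simplest -9/8
RRBBBR: Left { -2, -3/2, -5/4 }, Right { -9/8, -1, 0 } gives simplest -19/16
RRBBBRR: Left { -2, -3/2, -5/4 }, Right { -19/16, -9/8, -1, 0 } gives simplest -39/32
RRBBBRRB: Left { -2, -3/2, -5/4, -39/32 }, Right { -19/16, -9/8, -1, 0 } gives simplest -77/64
RRBBBRRBB: Left { -2, -3/2, -5/4, -39/32, -77/64 }, Right { -19/16, -9/8, -1, 0 } gives simplest -153/128
RRBBBRRBBR: Left { -2, -3/2, -5/4, -39/32, -77/64 }, Right { -153/128, -19/16, -9/8, -1, 0 } gives simplest -307/256
RRBBBRRBBRB: Left { -2, -3/2, -5/4, -39/32, -77/64, -307/256 }, Right { -153/128, -19/16, -9/8, -1, 0 } gives simplest -613/512
RRBBBRRBBRBR: Left { -2, -3/2, -5/4, -39/32, -77/64, -307/256 }, Right { -613/512, -153/128, -19/16, -9/8, -1, 0 } gives simplest -1227/1024
RRBBBRRBBRBRR: Left { -2, -3/2, -5/4, -39/32, -77/64, -307/256 }, Right { -1227/1024, -613/512, -153/128, -19/16, -9/8, -1, 0 } gives simplest -2455/2048
RRBBBRRBBRBRRB: Left { -2, -3/2, -5/4, -39/32, -77/64, -307/256, -2455/2048 }, Right { -1227/1024, -613/512, -153/128, -19/16, -9/8, -1, 0 } gives simplest -4909/4096

-4909/4096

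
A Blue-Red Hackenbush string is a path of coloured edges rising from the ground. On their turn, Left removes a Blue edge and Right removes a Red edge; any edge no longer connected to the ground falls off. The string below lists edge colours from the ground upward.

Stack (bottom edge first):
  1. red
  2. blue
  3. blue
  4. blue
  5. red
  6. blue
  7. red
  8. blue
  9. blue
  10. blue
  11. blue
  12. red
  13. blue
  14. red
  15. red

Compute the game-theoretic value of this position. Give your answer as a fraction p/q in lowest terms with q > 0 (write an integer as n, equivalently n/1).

-2583/16384

Prefix values for red blue blue blue red blue red blue blue blue blue red blue red red via {L|R} + simplicity:
g(r) = { — | 0 } gives -1
g(rb) = { -1 | 0 } gives -1/2
g(rbb) = { -1 -1/2 | 0 } gives -1/4
g(rbbb) = { -1 -1/2 -1/4 | 0 } gives -1/8
g(rbbbr) = { -1 -1/2 -1/4 | -1/8 0 } gives -3/16
g(rbbbrb) = { -1 -1/2 -1/4 -3/16 | -1/8 0 } gives -5/32
g(rbbbrbr) = { -1 -1/2 -1/4 -3/16 | -5/32 -1/8 0 } gives -11/64
g(rbbbrbrb) = { -1 -1/2 -1/4 -3/16 -11/64 | -5/32 -1/8 0 } gives -21/128
g(rbbbrbrbb) = { -1 -1/2 -1/4 -3/16 -11/64 -21/128 | -5/32 -1/8 0 } gives -41/256
g(rbbbrbrbbb) = { -1 -1/2 -1/4 -3/16 -11/64 -21/128 -41/256 | -5/32 -1/8 0 } gives -81/512
g(rbbbrbrbbbb) = { -1 -1/2 -1/4 -3/16 -11/64 -21/128 -41/256 -81/512 | -5/32 -1/8 0 } gives -161/1024
g(rbbbrbrbbbbr) = { -1 -1/2 -1/4 -3/16 -11/64 -21/128 -41/256 -81/512 | -161/1024 -5/32 -1/8 0 } gives -323/2048
g(rbbbrbrbbbbrb) = { -1 -1/2 -1/4 -3/16 -11/64 -21/128 -41/256 -81/512 -323/2048 | -161/1024 -5/32 -1/8 0 } gives -645/4096
g(rbbbrbrbbbbrbr) = { -1 -1/2 -1/4 -3/16 -11/64 -21/128 -41/256 -81/512 -323/2048 | -645/4096 -161/1024 -5/32 -1/8 0 } gives -1291/8192
g(rbbbrbrbbbbrbrr) = { -1 -1/2 -1/4 -3/16 -11/64 -21/128 -41/256 -81/512 -323/2048 | -1291/8192 -645/4096 -161/1024 -5/32 -1/8 0 } gives -2583/16384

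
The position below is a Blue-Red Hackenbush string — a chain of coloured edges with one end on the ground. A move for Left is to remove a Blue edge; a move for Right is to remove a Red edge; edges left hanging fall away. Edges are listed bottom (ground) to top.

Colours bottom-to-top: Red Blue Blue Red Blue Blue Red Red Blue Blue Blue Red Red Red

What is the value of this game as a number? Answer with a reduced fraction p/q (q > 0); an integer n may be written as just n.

Prefix values for Red Blue Blue Red Blue Blue Red Red Blue Blue Blue Red Red Red via {L|R} + simplicity:
v_1 [R]  L=[—]  R=[0]  = -1
v_2 [RB]  L=[-1]  R=[0]  = -1/2
v_3 [RBB]  L=[-1; -1/2]  R=[0]  = -1/4
v_4 [RBBR]  L=[-1; -1/2]  R=[-1/4; 0]  = -3/8
v_5 [RBBRB]  L=[-1; -1/2; -3/8]  R=[-1/4; 0]  = -5/16
v_6 [RBBRBB]  L=[-1; -1/2; -3/8; -5/16]  R=[-1/4; 0]  = -9/32
v_7 [RBBRBBR]  L=[-1; -1/2; -3/8; -5/16]  R=[-9/32; -1/4; 0]  = -19/64
v_8 [RBBRBBRR]  L=[-1; -1/2; -3/8; -5/16]  R=[-19/64; -9/32; -1/4; 0]  = -39/128
v_9 [RBBRBBRRB]  L=[-1; -1/2; -3/8; -5/16; -39/128]  R=[-19/64; -9/32; -1/4; 0]  = -77/256
v_10 [RBBRBBRRBB]  L=[-1; -1/2; -3/8; -5/16; -39/128; -77/256]  R=[-19/64; -9/32; -1/4; 0]  = -153/512
v_11 [RBBRBBRRBBB]  L=[-1; -1/2; -3/8; -5/16; -39/128; -77/256; -153/512]  R=[-19/64; -9/32; -1/4; 0]  = -305/1024
v_12 [RBBRBBRRBBBR]  L=[-1; -1/2; -3/8; -5/16; -39/128; -77/256; -153/512]  R=[-305/1024; -19/64; -9/32; -1/4; 0]  = -611/2048
v_13 [RBBRBBRRBBBRR]  L=[-1; -1/2; -3/8; -5/16; -39/128; -77/256; -153/512]  R=[-611/2048; -305/1024; -19/64; -9/32; -1/4; 0]  = -1223/4096
v_14 [RBBRBBRRBBBRRR]  L=[-1; -1/2; -3/8; -5/16; -39/128; -77/256; -153/512]  R=[-1223/4096; -611/2048; -305/1024; -19/64; -9/32; -1/4; 0]  = -2447/8192

-2447/8192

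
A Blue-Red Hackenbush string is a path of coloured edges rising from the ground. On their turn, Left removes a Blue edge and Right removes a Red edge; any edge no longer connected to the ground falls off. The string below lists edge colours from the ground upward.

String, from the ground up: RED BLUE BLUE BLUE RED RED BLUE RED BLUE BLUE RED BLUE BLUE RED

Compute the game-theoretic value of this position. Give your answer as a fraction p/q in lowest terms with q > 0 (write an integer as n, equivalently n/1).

-1683/8192

Build value(s[:k]) for k = 1..14, string s = RED BLUE BLUE BLUE RED RED BLUE RED BLUE BLUE RED BLUE BLUE RED.
value_1 [R]  L=[·]  R=[0]  ⇒ -1
value_2 [RB]  L=[-1]  R=[0]  ⇒ -1/2
value_3 [RBB]  L=[-1, -1/2]  R=[0]  ⇒ -1/4
value_4 [RBBB]  L=[-1, -1/2, -1/4]  R=[0]  ⇒ -1/8
value_5 [RBBBR]  L=[-1, -1/2, -1/4]  R=[-1/8, 0]  ⇒ -3/16
value_6 [RBBBRR]  L=[-1, -1/2, -1/4]  R=[-3/16, -1/8, 0]  ⇒ -7/32
value_7 [RBBBRRB]  L=[-1, -1/2, -1/4, -7/32]  R=[-3/16, -1/8, 0]  ⇒ -13/64
value_8 [RBBBRRBR]  L=[-1, -1/2, -1/4, -7/32]  R=[-13/64, -3/16, -1/8, 0]  ⇒ -27/128
value_9 [RBBBRRBRB]  L=[-1, -1/2, -1/4, -7/32, -27/128]  R=[-13/64, -3/16, -1/8, 0]  ⇒ -53/256
value_10 [RBBBRRBRBB]  L=[-1, -1/2, -1/4, -7/32, -27/128, -53/256]  R=[-13/64, -3/16, -1/8, 0]  ⇒ -105/512
value_11 [RBBBRRBRBBR]  L=[-1, -1/2, -1/4, -7/32, -27/128, -53/256]  R=[-105/512, -13/64, -3/16, -1/8, 0]  ⇒ -211/1024
value_12 [RBBBRRBRBBRB]  L=[-1, -1/2, -1/4, -7/32, -27/128, -53/256, -211/1024]  R=[-105/512, -13/64, -3/16, -1/8, 0]  ⇒ -421/2048
value_13 [RBBBRRBRBBRBB]  L=[-1, -1/2, -1/4, -7/32, -27/128, -53/256, -211/1024, -421/2048]  R=[-105/512, -13/64, -3/16, -1/8, 0]  ⇒ -841/4096
value_14 [RBBBRRBRBBRBBR]  L=[-1, -1/2, -1/4, -7/32, -27/128, -53/256, -211/1024, -421/2048]  R=[-841/4096, -105/512, -13/64, -3/16, -1/8, 0]  ⇒ -1683/8192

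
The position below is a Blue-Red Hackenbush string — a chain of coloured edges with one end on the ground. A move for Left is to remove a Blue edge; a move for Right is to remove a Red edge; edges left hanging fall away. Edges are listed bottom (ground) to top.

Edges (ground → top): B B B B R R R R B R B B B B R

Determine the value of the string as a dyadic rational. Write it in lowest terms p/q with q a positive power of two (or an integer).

g_1 [B]  L=[0]  R=[(no moves)]  gives 1
g_2 [BB]  L=[0, 1]  R=[(no moves)]  gives 2
g_3 [BBB]  L=[0, 1, 2]  R=[(no moves)]  gives 3
g_4 [BBBB]  L=[0, 1, 2, 3]  R=[(no moves)]  gives 4
g_5 [BBBBR]  L=[0, 1, 2, 3]  R=[4]  gives 7/2
g_6 [BBBBRR]  L=[0, 1, 2, 3]  R=[7/2, 4]  gives 13/4
g_7 [BBBBRRR]  L=[0, 1, 2, 3]  R=[13/4, 7/2, 4]  gives 25/8
g_8 [BBBBRRRR]  L=[0, 1, 2, 3]  R=[25/8, 13/4, 7/2, 4]  gives 49/16
g_9 [BBBBRRRRB]  L=[0, 1, 2, 3, 49/16]  R=[25/8, 13/4, 7/2, 4]  gives 99/32
g_10 [BBBBRRRRBR]  L=[0, 1, 2, 3, 49/16]  R=[99/32, 25/8, 13/4, 7/2, 4]  gives 197/64
g_11 [BBBBRRRRBRB]  L=[0, 1, 2, 3, 49/16, 197/64]  R=[99/32, 25/8, 13/4, 7/2, 4]  gives 395/128
g_12 [BBBBRRRRBRBB]  L=[0, 1, 2, 3, 49/16, 197/64, 395/128]  R=[99/32, 25/8, 13/4, 7/2, 4]  gives 791/256
g_13 [BBBBRRRRBRBBB]  L=[0, 1, 2, 3, 49/16, 197/64, 395/128, 791/256]  R=[99/32, 25/8, 13/4, 7/2, 4]  gives 1583/512
g_14 [BBBBRRRRBRBBBB]  L=[0, 1, 2, 3, 49/16, 197/64, 395/128, 791/256, 1583/512]  R=[99/32, 25/8, 13/4, 7/2, 4]  gives 3167/1024
g_15 [BBBBRRRRBRBBBBR]  L=[0, 1, 2, 3, 49/16, 197/64, 395/128, 791/256, 1583/512]  R=[3167/1024, 99/32, 25/8, 13/4, 7/2, 4]  gives 6333/2048

6333/2048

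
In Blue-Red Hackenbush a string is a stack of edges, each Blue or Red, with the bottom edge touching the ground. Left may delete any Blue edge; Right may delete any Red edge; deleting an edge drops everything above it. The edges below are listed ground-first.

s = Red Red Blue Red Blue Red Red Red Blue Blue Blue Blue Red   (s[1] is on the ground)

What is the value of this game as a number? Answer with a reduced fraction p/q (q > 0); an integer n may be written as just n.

edge 1 of 13 (Red): { · | 0 } → -1
edge 2 of 13 (Red): { · | -1 0 } → -2
edge 3 of 13 (Blue): { -2 | -1 0 } → -3/2
edge 4 of 13 (Red): { -2 | -3/2 -1 0 } → -7/4
edge 5 of 13 (Blue): { -2 -7/4 | -3/2 -1 0 } → -13/8
edge 6 of 13 (Red): { -2 -7/4 | -13/8 -3/2 -1 0 } → -27/16
edge 7 of 13 (Red): { -2 -7/4 | -27/16 -13/8 -3/2 -1 0 } → -55/32
edge 8 of 13 (Red): { -2 -7/4 | -55/32 -27/16 -13/8 -3/2 -1 0 } → -111/64
edge 9 of 13 (Blue): { -2 -7/4 -111/64 | -55/32 -27/16 -13/8 -3/2 -1 0 } → -221/128
edge 10 of 13 (Blue): { -2 -7/4 -111/64 -221/128 | -55/32 -27/16 -13/8 -3/2 -1 0 } → -441/256
edge 11 of 13 (Blue): { -2 -7/4 -111/64 -221/128 -441/256 | -55/32 -27/16 -13/8 -3/2 -1 0 } → -881/512
edge 12 of 13 (Blue): { -2 -7/4 -111/64 -221/128 -441/256 -881/512 | -55/32 -27/16 -13/8 -3/2 -1 0 } → -1761/1024
edge 13 of 13 (Red): { -2 -7/4 -111/64 -221/128 -441/256 -881/512 | -1761/1024 -55/32 -27/16 -13/8 -3/2 -1 0 } → -3523/2048

-3523/2048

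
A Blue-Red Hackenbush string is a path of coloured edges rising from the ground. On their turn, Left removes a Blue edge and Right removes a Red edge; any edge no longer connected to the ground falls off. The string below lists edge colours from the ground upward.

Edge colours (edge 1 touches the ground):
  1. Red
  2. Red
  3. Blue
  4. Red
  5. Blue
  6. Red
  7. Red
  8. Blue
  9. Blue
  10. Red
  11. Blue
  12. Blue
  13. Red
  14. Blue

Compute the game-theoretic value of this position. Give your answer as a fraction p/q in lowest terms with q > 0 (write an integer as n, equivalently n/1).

-6949/4096

step 1: add Red to get R; options L={  } R={ 0 } gives -1
step 2: add Red to get RR; options L={  } R={ -1; 0 } gives -2
step 3: add Blue to get RRB; options L={ -2 } R={ -1; 0 } gives -3/2
step 4: add Red to get RRBR; options L={ -2 } R={ -3/2; -1; 0 } gives -7/4
step 5: add Blue to get RRBRB; options L={ -2; -7/4 } R={ -3/2; -1; 0 } gives -13/8
step 6: add Red to get RRBRBR; options L={ -2; -7/4 } R={ -13/8; -3/2; -1; 0 } gives -27/16
step 7: add Red to get RRBRBRR; options L={ -2; -7/4 } R={ -27/16; -13/8; -3/2; -1; 0 } gives -55/32
step 8: add Blue to get RRBRBRRB; options L={ -2; -7/4; -55/32 } R={ -27/16; -13/8; -3/2; -1; 0 } gives -109/64
step 9: add Blue to get RRBRBRRBB; options L={ -2; -7/4; -55/32; -109/64 } R={ -27/16; -13/8; -3/2; -1; 0 } gives -217/128
step 10: add Red to get RRBRBRRBBR; options L={ -2; -7/4; -55/32; -109/64 } R={ -217/128; -27/16; -13/8; -3/2; -1; 0 } gives -435/256
step 11: add Blue to get RRBRBRRBBRB; options L={ -2; -7/4; -55/32; -109/64; -435/256 } R={ -217/128; -27/16; -13/8; -3/2; -1; 0 } gives -869/512
step 12: add Blue to get RRBRBRRBBRBB; options L={ -2; -7/4; -55/32; -109/64; -435/256; -869/512 } R={ -217/128; -27/16; -13/8; -3/2; -1; 0 } gives -1737/1024
step 13: add Red to get RRBRBRRBBRBBR; options L={ -2; -7/4; -55/32; -109/64; -435/256; -869/512 } R={ -1737/1024; -217/128; -27/16; -13/8; -3/2; -1; 0 } gives -3475/2048
step 14: add Blue to get RRBRBRRBBRBBRB; options L={ -2; -7/4; -55/32; -109/64; -435/256; -869/512; -3475/2048 } R={ -1737/1024; -217/128; -27/16; -13/8; -3/2; -1; 0 } gives -6949/4096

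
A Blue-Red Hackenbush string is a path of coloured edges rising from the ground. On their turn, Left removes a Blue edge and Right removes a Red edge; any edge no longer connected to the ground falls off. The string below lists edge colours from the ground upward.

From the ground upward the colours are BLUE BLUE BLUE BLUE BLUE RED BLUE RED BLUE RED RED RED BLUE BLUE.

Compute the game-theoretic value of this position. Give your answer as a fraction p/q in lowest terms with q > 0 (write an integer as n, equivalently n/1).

2375/512

B: Left { 0 }, Right {  } -> simplest 1
BB: Left { 0; 1 }, Right {  } -> simplest 2
BBB: Left { 0; 1; 2 }, Right {  } -> simplest 3
BBBB: Left { 0; 1; 2; 3 }, Right {  } -> simplest 4
BBBBB: Left { 0; 1; 2; 3; 4 }, Right {  } -> simplest 5
BBBBBR: Left { 0; 1; 2; 3; 4 }, Right { 5 } -> simplest 9/2
BBBBBRB: Left { 0; 1; 2; 3; 4; 9/2 }, Right { 5 } -> simplest 19/4
BBBBBRBR: Left { 0; 1; 2; 3; 4; 9/2 }, Right { 19/4; 5 } -> simplest 37/8
BBBBBRBRB: Left { 0; 1; 2; 3; 4; 9/2; 37/8 }, Right { 19/4; 5 } -> simplest 75/16
BBBBBRBRBR: Left { 0; 1; 2; 3; 4; 9/2; 37/8 }, Right { 75/16; 19/4; 5 } -> simplest 149/32
BBBBBRBRBRR: Left { 0; 1; 2; 3; 4; 9/2; 37/8 }, Right { 149/32; 75/16; 19/4; 5 } -> simplest 297/64
BBBBBRBRBRRR: Left { 0; 1; 2; 3; 4; 9/2; 37/8 }, Right { 297/64; 149/32; 75/16; 19/4; 5 } -> simplest 593/128
BBBBBRBRBRRRB: Left { 0; 1; 2; 3; 4; 9/2; 37/8; 593/128 }, Right { 297/64; 149/32; 75/16; 19/4; 5 } -> simplest 1187/256
BBBBBRBRBRRRBB: Left { 0; 1; 2; 3; 4; 9/2; 37/8; 593/128; 1187/256 }, Right { 297/64; 149/32; 75/16; 19/4; 5 } -> simplest 2375/512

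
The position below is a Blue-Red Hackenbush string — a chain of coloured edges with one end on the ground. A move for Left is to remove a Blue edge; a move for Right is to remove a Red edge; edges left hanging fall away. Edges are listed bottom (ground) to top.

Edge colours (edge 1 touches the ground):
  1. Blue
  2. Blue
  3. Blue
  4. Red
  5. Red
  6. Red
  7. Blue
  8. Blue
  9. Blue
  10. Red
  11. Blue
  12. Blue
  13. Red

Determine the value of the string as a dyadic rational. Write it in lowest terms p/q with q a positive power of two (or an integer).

2285/1024

Recurse on prefixes of the 13-edge string Blue Blue Blue Red Red Red Blue Blue Blue Red Blue Blue Red:
step 1: add Blue to get B; options L={ 0 } R={ · } gives 1
step 2: add Blue to get BB; options L={ 0 1 } R={ · } gives 2
step 3: add Blue to get BBB; options L={ 0 1 2 } R={ · } gives 3
step 4: add Red to get BBBR; options L={ 0 1 2 } R={ 3 } gives 5/2
step 5: add Red to get BBBRR; options L={ 0 1 2 } R={ 5/2 3 } gives 9/4
step 6: add Red to get BBBRRR; options L={ 0 1 2 } R={ 9/4 5/2 3 } gives 17/8
step 7: add Blue to get BBBRRRB; options L={ 0 1 2 17/8 } R={ 9/4 5/2 3 } gives 35/16
step 8: add Blue to get BBBRRRBB; options L={ 0 1 2 17/8 35/16 } R={ 9/4 5/2 3 } gives 71/32
step 9: add Blue to get BBBRRRBBB; options L={ 0 1 2 17/8 35/16 71/32 } R={ 9/4 5/2 3 } gives 143/64
step 10: add Red to get BBBRRRBBBR; options L={ 0 1 2 17/8 35/16 71/32 } R={ 143/64 9/4 5/2 3 } gives 285/128
step 11: add Blue to get BBBRRRBBBRB; options L={ 0 1 2 17/8 35/16 71/32 285/128 } R={ 143/64 9/4 5/2 3 } gives 571/256
step 12: add Blue to get BBBRRRBBBRBB; options L={ 0 1 2 17/8 35/16 71/32 285/128 571/256 } R={ 143/64 9/4 5/2 3 } gives 1143/512
step 13: add Red to get BBBRRRBBBRBBR; options L={ 0 1 2 17/8 35/16 71/32 285/128 571/256 } R={ 1143/512 143/64 9/4 5/2 3 } gives 2285/1024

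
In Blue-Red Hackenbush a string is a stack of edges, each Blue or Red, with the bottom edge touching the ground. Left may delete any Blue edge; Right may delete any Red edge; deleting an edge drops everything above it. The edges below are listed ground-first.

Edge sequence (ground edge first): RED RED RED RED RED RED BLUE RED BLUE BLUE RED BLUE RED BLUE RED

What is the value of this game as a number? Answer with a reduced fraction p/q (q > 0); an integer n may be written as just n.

R: Left {  }, Right { 0 } gives simplest -1
RR: Left {  }, Right { -1; 0 } gives simplest -2
RRR: Left {  }, Right { -2; -1; 0 } gives simplest -3
RRRR: Left {  }, Right { -3; -2; -1; 0 } gives simplest -4
RRRRR: Left {  }, Right { -4; -3; -2; -1; 0 } gives simplest -5
RRRRRR: Left {  }, Right { -5; -4; -3; -2; -1; 0 } gives simplest -6
RRRRRRB: Left { -6 }, Right { -5; -4; -3; -2; -1; 0 } gives simplest -11/2
RRRRRRBR: Left { -6 }, Right { -11/2; -5; -4; -3; -2; -1; 0 } gives simplest -23/4
RRRRRRBRB: Left { -6; -23/4 }, Right { -11/2; -5; -4; -3; -2; -1; 0 } gives simplest -45/8
RRRRRRBRBB: Left { -6; -23/4; -45/8 }, Right { -11/2; -5; -4; -3; -2; -1; 0 } gives simplest -89/16
RRRRRRBRBBR: Left { -6; -23/4; -45/8 }, Right { -89/16; -11/2; -5; -4; -3; -2; -1; 0 } gives simplest -179/32
RRRRRRBRBBRB: Left { -6; -23/4; -45/8; -179/32 }, Right { -89/16; -11/2; -5; -4; -3; -2; -1; 0 } gives simplest -357/64
RRRRRRBRBBRBR: Left { -6; -23/4; -45/8; -179/32 }, Right { -357/64; -89/16; -11/2; -5; -4; -3; -2; -1; 0 } gives simplest -715/128
RRRRRRBRBBRBRB: Left { -6; -23/4; -45/8; -179/32; -715/128 }, Right { -357/64; -89/16; -11/2; -5; -4; -3; -2; -1; 0 } gives simplest -1429/256
RRRRRRBRBBRBRBR: Left { -6; -23/4; -45/8; -179/32; -715/128 }, Right { -1429/256; -357/64; -89/16; -11/2; -5; -4; -3; -2; -1; 0 } gives simplest -2859/512

-2859/512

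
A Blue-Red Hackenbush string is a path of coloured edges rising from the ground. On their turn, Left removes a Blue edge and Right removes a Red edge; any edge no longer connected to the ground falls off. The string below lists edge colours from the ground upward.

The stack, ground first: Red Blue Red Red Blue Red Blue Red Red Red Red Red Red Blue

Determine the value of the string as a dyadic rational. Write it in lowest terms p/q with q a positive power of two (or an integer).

-6909/8192

Prefix values for Red Blue Red Red Blue Red Blue Red Red Red Red Red Red Blue via {L|R} + simplicity:
1 of 14 · R · max L −∞ · min R 0 ⇒ -1
2 of 14 · RB · max L -1 · min R 0 ⇒ -1/2
3 of 14 · RBR · max L -1 · min R -1/2 ⇒ -3/4
4 of 14 · RBRR · max L -1 · min R -3/4 ⇒ -7/8
5 of 14 · RBRRB · max L -7/8 · min R -3/4 ⇒ -13/16
6 of 14 · RBRRBR · max L -7/8 · min R -13/16 ⇒ -27/32
7 of 14 · RBRRBRB · max L -27/32 · min R -13/16 ⇒ -53/64
8 of 14 · RBRRBRBR · max L -27/32 · min R -53/64 ⇒ -107/128
9 of 14 · RBRRBRBRR · max L -27/32 · min R -107/128 ⇒ -215/256
10 of 14 · RBRRBRBRRR · max L -27/32 · min R -215/256 ⇒ -431/512
11 of 14 · RBRRBRBRRRR · max L -27/32 · min R -431/512 ⇒ -863/1024
12 of 14 · RBRRBRBRRRRR · max L -27/32 · min R -863/1024 ⇒ -1727/2048
13 of 14 · RBRRBRBRRRRRR · max L -27/32 · min R -1727/2048 ⇒ -3455/4096
14 of 14 · RBRRBRBRRRRRRB · max L -3455/4096 · min R -1727/2048 ⇒ -6909/8192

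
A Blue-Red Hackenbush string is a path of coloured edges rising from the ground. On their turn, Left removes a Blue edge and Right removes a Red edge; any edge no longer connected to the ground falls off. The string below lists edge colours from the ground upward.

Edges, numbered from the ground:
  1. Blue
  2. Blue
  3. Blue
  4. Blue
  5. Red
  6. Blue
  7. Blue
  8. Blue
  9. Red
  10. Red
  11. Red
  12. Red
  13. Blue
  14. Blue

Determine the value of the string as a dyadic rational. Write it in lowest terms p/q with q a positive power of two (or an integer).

3975/1024

1 of 14 · B · max L 0 · min R +∞ => 1
2 of 14 · BB · max L 1 · min R +∞ => 2
3 of 14 · BBB · max L 2 · min R +∞ => 3
4 of 14 · BBBB · max L 3 · min R +∞ => 4
5 of 14 · BBBBR · max L 3 · min R 4 => 7/2
6 of 14 · BBBBRB · max L 7/2 · min R 4 => 15/4
7 of 14 · BBBBRBB · max L 15/4 · min R 4 => 31/8
8 of 14 · BBBBRBBB · max L 31/8 · min R 4 => 63/16
9 of 14 · BBBBRBBBR · max L 31/8 · min R 63/16 => 125/32
10 of 14 · BBBBRBBBRR · max L 31/8 · min R 125/32 => 249/64
11 of 14 · BBBBRBBBRRR · max L 31/8 · min R 249/64 => 497/128
12 of 14 · BBBBRBBBRRRR · max L 31/8 · min R 497/128 => 993/256
13 of 14 · BBBBRBBBRRRRB · max L 993/256 · min R 497/128 => 1987/512
14 of 14 · BBBBRBBBRRRRBB · max L 1987/512 · min R 497/128 => 3975/1024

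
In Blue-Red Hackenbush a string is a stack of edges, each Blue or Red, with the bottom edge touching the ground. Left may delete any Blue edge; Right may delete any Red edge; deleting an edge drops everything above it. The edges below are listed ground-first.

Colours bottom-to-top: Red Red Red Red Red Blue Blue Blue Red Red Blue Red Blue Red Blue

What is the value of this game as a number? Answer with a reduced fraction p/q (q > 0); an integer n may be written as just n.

step 1: add Red to get R; options L={ ∅ } R={ 0 } ⇒ -1
step 2: add Red to get RR; options L={ ∅ } R={ -1 0 } ⇒ -2
step 3: add Red to get RRR; options L={ ∅ } R={ -2 -1 0 } ⇒ -3
step 4: add Red to get RRRR; options L={ ∅ } R={ -3 -2 -1 0 } ⇒ -4
step 5: add Red to get RRRRR; options L={ ∅ } R={ -4 -3 -2 -1 0 } ⇒ -5
step 6: add Blue to get RRRRRB; options L={ -5 } R={ -4 -3 -2 -1 0 } ⇒ -9/2
step 7: add Blue to get RRRRRBB; options L={ -5 -9/2 } R={ -4 -3 -2 -1 0 } ⇒ -17/4
step 8: add Blue to get RRRRRBBB; options L={ -5 -9/2 -17/4 } R={ -4 -3 -2 -1 0 } ⇒ -33/8
step 9: add Red to get RRRRRBBBR; options L={ -5 -9/2 -17/4 } R={ -33/8 -4 -3 -2 -1 0 } ⇒ -67/16
step 10: add Red to get RRRRRBBBRR; options L={ -5 -9/2 -17/4 } R={ -67/16 -33/8 -4 -3 -2 -1 0 } ⇒ -135/32
step 11: add Blue to get RRRRRBBBRRB; options L={ -5 -9/2 -17/4 -135/32 } R={ -67/16 -33/8 -4 -3 -2 -1 0 } ⇒ -269/64
step 12: add Red to get RRRRRBBBRRBR; options L={ -5 -9/2 -17/4 -135/32 } R={ -269/64 -67/16 -33/8 -4 -3 -2 -1 0 } ⇒ -539/128
step 13: add Blue to get RRRRRBBBRRBRB; options L={ -5 -9/2 -17/4 -135/32 -539/128 } R={ -269/64 -67/16 -33/8 -4 -3 -2 -1 0 } ⇒ -1077/256
step 14: add Red to get RRRRRBBBRRBRBR; options L={ -5 -9/2 -17/4 -135/32 -539/128 } R={ -1077/256 -269/64 -67/16 -33/8 -4 -3 -2 -1 0 } ⇒ -2155/512
step 15: add Blue to get RRRRRBBBRRBRBRB; options L={ -5 -9/2 -17/4 -135/32 -539/128 -2155/512 } R={ -1077/256 -269/64 -67/16 -33/8 -4 -3 -2 -1 0 } ⇒ -4309/1024

-4309/1024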